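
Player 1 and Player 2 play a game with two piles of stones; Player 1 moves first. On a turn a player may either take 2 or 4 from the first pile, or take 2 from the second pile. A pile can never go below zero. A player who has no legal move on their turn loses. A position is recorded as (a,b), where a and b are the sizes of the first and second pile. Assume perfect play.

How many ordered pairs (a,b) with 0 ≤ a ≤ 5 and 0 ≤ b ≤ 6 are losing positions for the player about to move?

Compute win/loss labels from the base case upward. A position with no move is L. Any other position is W if it can reach an L in one move, else L.
Every move lowers a or b (never raises either), so fill the grid row by row in increasing a, and left to right within a row: each cell's successors are then already labelled.
      b=0  b=1  b=2  b=3  b=4  b=5  b=6
a=0:    L    L    W    W    L    L    W
a=1:    L    L    W    W    L    L    W
a=2:    W    W    L    L    W    W    L
a=3:    W    W    L    L    W    W    L
a=4:    W    W    W    W    W    W    W
a=5:    W    W    W    W    W    W    W
Cells with no legal move (terminal, hence L): (0,0), (0,1), (1,0), (1,1).
The remaining L cells, each justified by listing all of its moves:
(0,4): the only move is to (0,2)(W), a W ⇒ L
(0,5): the only move is to (0,3)(W), a W ⇒ L
(1,4): the only move is to (1,2)(W), a W ⇒ L
(1,5): the only move is to (1,3)(W), a W ⇒ L
(2,2): moves to (0,2)(W), (2,0)(W); every one is W ⇒ L
(2,3): moves to (0,3)(W), (2,1)(W); every one is W ⇒ L
(2,6): moves to (0,6)(W), (2,4)(W); every one is W ⇒ L
(3,2): moves to (1,2)(W), (3,0)(W); every one is W ⇒ L
(3,3): moves to (1,3)(W), (3,1)(W); every one is W ⇒ L
(3,6): moves to (1,6)(W), (3,4)(W); every one is W ⇒ L
Every other cell has at least one move into one of the L cells above, so it is W.
L cells per row: a=0: 4, a=1: 4, a=2: 3, a=3: 3, a=4: 0, a=5: 0; total 14.

14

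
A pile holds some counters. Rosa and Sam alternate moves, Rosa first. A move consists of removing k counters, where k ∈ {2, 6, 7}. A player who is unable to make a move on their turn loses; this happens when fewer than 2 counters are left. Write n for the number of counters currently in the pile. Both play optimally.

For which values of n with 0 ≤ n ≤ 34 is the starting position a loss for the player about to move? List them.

0, 1, 4, 5, 9, 13, 14, 17, 18, 22, 26, 27, 30, 31

Work bottom-up. With no move the player to move loses. Otherwise the position is W if at least one move leads to an L position for the opponent, and L if every move leads to a W.
n=0: no move → L
n=1: no move → L
n=2: reaches L-position 0 → W
n=3: reaches L-position 1 → W
n=4: only reaches 2(W), which is W → L
n=5: only reaches 3(W), which is W → L
n=6: reaches L-position 4 → W
n=7: reaches L-position 5 → W
n=8: reaches L-position 1 → W
n=9: only reaches 7(W), 3(W), 2(W), all W → L
n=10: reaches L-position 4 → W
n=11: reaches L-position 9 → W
n=12: reaches L-position 5 → W
n=13: only reaches 11(W), 7(W), 6(W), all W → L
n=14: only reaches 12(W), 8(W), 7(W), all W → L
n=15: reaches L-position 13 → W
n=16: reaches L-position 14 → W
n=17: only reaches 15(W), 11(W), 10(W), all W → L
n=18: only reaches 16(W), 12(W), 11(W), all W → L
n=19: reaches L-position 17 → W
n=20: reaches L-position 18 → W
n=21: reaches L-position 14 → W
n=22: only reaches 20(W), 16(W), 15(W), all W → L
n=23: reaches L-position 17 → W
n=24: reaches L-position 22 → W
n=25: reaches L-position 18 → W
n=26: only reaches 24(W), 20(W), 19(W), all W → L
n=27: only reaches 25(W), 21(W), 20(W), all W → L
n=28: reaches L-position 26 → W
n=29: reaches L-position 27 → W
n=30: only reaches 28(W), 24(W), 23(W), all W → L
n=31: only reaches 29(W), 25(W), 24(W), all W → L
n=32: reaches L-position 30 → W
n=33: reaches L-position 31 → W
n=34: reaches L-position 27 → W
Reading off the rows marked L gives the requested list; there are 14 such values of n.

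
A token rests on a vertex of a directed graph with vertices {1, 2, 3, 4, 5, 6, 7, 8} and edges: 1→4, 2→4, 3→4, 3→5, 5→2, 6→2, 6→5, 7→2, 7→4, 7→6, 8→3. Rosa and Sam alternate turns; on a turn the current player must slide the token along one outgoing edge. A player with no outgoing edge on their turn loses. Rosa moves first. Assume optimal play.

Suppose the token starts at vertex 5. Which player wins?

Sam wins.

Use the standard recursion: the mover loses at a terminal position; elsewhere, the mover wins exactly when some move hands the opponent an L position.
Every edge goes from a vertex to one that appears earlier in the order 4, 2, 5, 6, 3, 7, 8, 1, so processing vertices in that order labels each vertex after all of its successors.
4: no outgoing edge → L
2: can move to 4, which is L ⇒ W
5: the only move is to 2(W), a W ⇒ L
6: can move to 5, which is L ⇒ W
3: can move to 5, which is L ⇒ W
7: can move to 4, which is L ⇒ W
8: the only move is to 3(W), a W ⇒ L
1: can move to 4, which is L ⇒ W
Every move from 5 reaches a W position, so the mover loses.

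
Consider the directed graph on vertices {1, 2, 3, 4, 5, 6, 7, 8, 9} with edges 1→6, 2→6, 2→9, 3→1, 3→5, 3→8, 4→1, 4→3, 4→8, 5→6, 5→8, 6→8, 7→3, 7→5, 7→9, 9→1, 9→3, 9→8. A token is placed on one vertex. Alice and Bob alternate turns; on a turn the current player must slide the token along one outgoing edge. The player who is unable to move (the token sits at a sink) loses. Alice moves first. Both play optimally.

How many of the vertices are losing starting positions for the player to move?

Classify positions by backward induction: terminal positions (no move available) are L. From any other position, the mover wins iff some move reaches an L.
Every edge goes from a vertex to one that appears earlier in the order 8, 6, 5, 1, 3, 9, 2, 4, 7, so processing vertices in that order labels each vertex after all of its successors.
8: no outgoing edge → L
6: reaches L-position 8 → W
5: reaches L-position 8 → W
1: only reaches 6(W), which is W → L
3: reaches L-position 1 → W
9: reaches L-position 1 → W
2: only reaches 9(W), 6(W), all W → L
4: reaches L-position 1 → W
7: only reaches 9(W), 3(W), 5(W), all W → L
The L vertices are 1, 2, 7, 8; that is 4 in all.

4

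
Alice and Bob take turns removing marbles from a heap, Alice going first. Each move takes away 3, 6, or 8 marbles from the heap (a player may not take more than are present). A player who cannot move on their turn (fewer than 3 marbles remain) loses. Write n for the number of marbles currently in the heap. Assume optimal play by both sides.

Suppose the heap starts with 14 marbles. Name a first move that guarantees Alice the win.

Positions with no move are L. A position that does have a move is losing for the player to move precisely when every available move leads to a winning position for the opponent. Fill in the labels:
n=0: no move → L
n=1: no move → L
n=2: no move → L
n=3: can move to 0, which is L ⇒ W
n=4: can move to 1, which is L ⇒ W
n=5: can move to 2, which is L ⇒ W
n=6: can move to 0, which is L ⇒ W
n=7: can move to 1, which is L ⇒ W
n=8: can move to 2, which is L ⇒ W
n=9: can move to 1, which is L ⇒ W
n=10: can move to 2, which is L ⇒ W
n=11: moves to 8(W), 5(W), 3(W); every one is W ⇒ L
n=12: moves to 9(W), 6(W), 4(W); every one is W ⇒ L
n=13: moves to 10(W), 7(W), 5(W); every one is W ⇒ L
n=14: can move to 11, which is L ⇒ W
From 14, the L positions reachable in one move are: 11.

Remove 3, leaving 11.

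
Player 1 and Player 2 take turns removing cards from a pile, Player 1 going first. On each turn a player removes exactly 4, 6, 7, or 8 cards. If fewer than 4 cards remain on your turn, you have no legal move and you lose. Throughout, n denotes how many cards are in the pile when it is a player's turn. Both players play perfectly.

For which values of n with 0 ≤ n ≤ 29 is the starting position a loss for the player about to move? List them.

0, 1, 2, 3, 12, 13, 14, 15, 24, 25, 26, 27

Work bottom-up. With no move the player to move loses. Otherwise the position is W if at least one move leads to an L position for the opponent, and L if every move leads to a W.
n=0: no move → L
n=1: no move → L
n=2: no move → L
n=3: no move → L
n=4: W (go to 0, an L position)
n=5: W (go to 1, an L position)
n=6: W (go to 2, an L position)
n=7: W (go to 3, an L position)
n=8: W (go to 2, an L position)
n=9: W (go to 3, an L position)
n=10: W (go to 3, an L position)
n=11: W (go to 3, an L position)
n=12: L (options 8(W), 6(W), 5(W), 4(W) are all W)
n=13: L (options 9(W), 7(W), 6(W), 5(W) are all W)
n=14: L (options 10(W), 8(W), 7(W), 6(W) are all W)
n=15: L (options 11(W), 9(W), 8(W), 7(W) are all W)
n=16: W (go to 12, an L position)
n=17: W (go to 13, an L position)
n=18: W (go to 14, an L position)
n=19: W (go to 15, an L position)
n=20: W (go to 14, an L position)
n=21: W (go to 15, an L position)
n=22: W (go to 15, an L position)
n=23: W (go to 15, an L position)
n=24: L (options 20(W), 18(W), 17(W), 16(W) are all W)
n=25: L (options 21(W), 19(W), 18(W), 17(W) are all W)
n=26: L (options 22(W), 20(W), 19(W), 18(W) are all W)
n=27: L (options 23(W), 21(W), 20(W), 19(W) are all W)
n=28: W (go to 24, an L position)
n=29: W (go to 25, an L position)
The losing starting values of n are exactly the entries labelled L in this table (12 of them).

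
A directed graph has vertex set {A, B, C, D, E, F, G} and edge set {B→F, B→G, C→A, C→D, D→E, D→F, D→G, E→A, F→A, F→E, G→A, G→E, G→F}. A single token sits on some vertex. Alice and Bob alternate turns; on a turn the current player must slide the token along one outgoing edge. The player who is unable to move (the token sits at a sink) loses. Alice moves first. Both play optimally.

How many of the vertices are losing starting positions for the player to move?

3

Work bottom-up. With no move the player to move loses. Otherwise the position is W if at least one move leads to an L position for the opponent, and L if every move leads to a W.
Every edge goes from a vertex to one that appears earlier in the order A, E, F, G, D, B, C, so processing vertices in that order labels each vertex after all of its successors.
A: no outgoing edge → L
E: W (go to A, an L position)
F: W (go to A, an L position)
G: W (go to A, an L position)
D: L (options G(W), F(W), E(W) are all W)
B: L (options G(W), F(W) are all W)
C: W (go to D, an L position)
The L vertices are A, B, D; that is 3 in all.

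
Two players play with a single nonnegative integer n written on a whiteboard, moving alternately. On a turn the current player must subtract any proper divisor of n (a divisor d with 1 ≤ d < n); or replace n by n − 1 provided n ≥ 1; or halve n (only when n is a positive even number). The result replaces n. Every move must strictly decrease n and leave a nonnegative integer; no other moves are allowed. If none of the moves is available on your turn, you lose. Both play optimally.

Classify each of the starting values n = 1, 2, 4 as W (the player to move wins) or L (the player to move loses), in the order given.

1: W, 2: L, 4: W

Use the standard recursion: the mover loses at a terminal position; elsewhere, the mover wins exactly when some move hands the opponent an L position.
n=0: no move → L
n=1: W (go to 0, an L position)
n=2: L (sole option 1(W) is W)
n=3: W (go to 2, an L position)
n=4: W (go to 2, an L position)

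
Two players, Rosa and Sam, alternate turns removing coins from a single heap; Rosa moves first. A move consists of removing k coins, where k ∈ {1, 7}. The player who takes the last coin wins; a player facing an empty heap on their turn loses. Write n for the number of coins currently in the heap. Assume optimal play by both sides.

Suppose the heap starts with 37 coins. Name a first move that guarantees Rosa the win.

Remove 1, leaving 36.

Use the standard recursion: the mover loses at a terminal position; elsewhere, the mover wins exactly when some move hands the opponent an L position.
n=0: no move → L
n=1: W (go to 0, an L position)
n=2: L (sole option 1(W) is W)
n=3: W (go to 2, an L position)
n=4: L (sole option 3(W) is W)
n=5: W (go to 4, an L position)
n=6: L (sole option 5(W) is W)
n=7: W (go to 6, an L position)
n=8: L (options 7(W), 1(W) are all W)
n=9: W (go to 8, an L position)
n=10: L (options 9(W), 3(W) are all W)
n=11: W (go to 10, an L position)
n=12: L (options 11(W), 5(W) are all W)
n=13: W (go to 12, an L position)
n=14: L (options 13(W), 7(W) are all W)
n=15: W (go to 14, an L position)
n=16: L (options 15(W), 9(W) are all W)
n=17: W (go to 16, an L position)
n=18: L (options 17(W), 11(W) are all W)
n=19: W (go to 18, an L position)
n=20: L (options 19(W), 13(W) are all W)
n=21: W (go to 20, an L position)
n=22: L (options 21(W), 15(W) are all W)
n=23: W (go to 22, an L position)
n=24: L (options 23(W), 17(W) are all W)
n=25: W (go to 24, an L position)
n=26: L (options 25(W), 19(W) are all W)
n=27: W (go to 26, an L position)
n=28: L (options 27(W), 21(W) are all W)
n=29: W (go to 28, an L position)
n=30: L (options 29(W), 23(W) are all W)
n=31: W (go to 30, an L position)
n=32: L (options 31(W), 25(W) are all W)
n=33: W (go to 32, an L position)
n=34: L (options 33(W), 27(W) are all W)
n=35: W (go to 34, an L position)
n=36: L (options 35(W), 29(W) are all W)
n=37: W (go to 36, an L position)
From 37, the L positions reachable in one move are: 36, 30. Any move reaching one of these is winning.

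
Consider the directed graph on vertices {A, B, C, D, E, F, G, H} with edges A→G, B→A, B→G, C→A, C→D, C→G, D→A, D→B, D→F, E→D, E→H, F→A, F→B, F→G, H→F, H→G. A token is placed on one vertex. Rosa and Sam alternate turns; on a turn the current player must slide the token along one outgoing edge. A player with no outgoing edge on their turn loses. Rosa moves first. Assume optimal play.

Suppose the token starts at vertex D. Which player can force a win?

Sam wins.

Use the standard recursion: the mover loses at a terminal position; elsewhere, the mover wins exactly when some move hands the opponent an L position.
Every edge goes from a vertex to one that appears earlier in the order G, A, B, F, D, H, C, E, so processing vertices in that order labels each vertex after all of its successors.
G: no outgoing edge → L
A: W (go to G, an L position)
B: W (go to G, an L position)
F: W (go to G, an L position)
D: L (options F(W), B(W), A(W) are all W)
H: W (go to G, an L position)
C: W (go to D, an L position)
E: W (go to D, an L position)
Every move from D reaches a W position, so the mover loses.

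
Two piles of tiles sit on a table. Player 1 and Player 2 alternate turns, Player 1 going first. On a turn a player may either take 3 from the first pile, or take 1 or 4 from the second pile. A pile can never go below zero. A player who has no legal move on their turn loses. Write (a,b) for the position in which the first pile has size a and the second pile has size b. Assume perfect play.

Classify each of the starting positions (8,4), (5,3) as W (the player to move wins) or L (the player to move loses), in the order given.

Compute win/loss labels from the base case upward. A position with no move is L. Any other position is W if it can reach an L in one move, else L.
No move ever increases a pile, so every position that can arise here has a ≤ 8 and b ≤ 4; it is enough to label the cells with 0 ≤ a ≤ 8 and 0 ≤ b ≤ 4.
Every move lowers a or b (never raises either), so fill the grid row by row in increasing a, and left to right within a row: each cell's successors are then already labelled.
      b=0  b=1  b=2  b=3  b=4
a=0:    L    W    L    W    W
a=1:    L    W    L    W    W
a=2:    L    W    L    W    W
a=3:    W    L    W    L    W
a=4:    W    L    W    L    W
a=5:    W    L    W    L    W
a=6:    L    W    L    W    W
a=7:    L    W    L    W    W
a=8:    L    W    L    W    W
Cells with no legal move (terminal, hence L): (0,0), (1,0), (2,0).
The remaining L cells, each justified by listing all of its moves:
(0,2): only reaches (0,1)(W), which is W → L
(1,2): only reaches (1,1)(W), which is W → L
(2,2): only reaches (2,1)(W), which is W → L
(3,1): only reaches (0,1)(W), (3,0)(W), all W → L
(3,3): only reaches (0,3)(W), (3,2)(W), all W → L
(4,1): only reaches (1,1)(W), (4,0)(W), all W → L
(4,3): only reaches (1,3)(W), (4,2)(W), all W → L
(5,1): only reaches (2,1)(W), (5,0)(W), all W → L
(5,3): only reaches (2,3)(W), (5,2)(W), all W → L
(6,0): only reaches (3,0)(W), which is W → L
(6,2): only reaches (3,2)(W), (6,1)(W), all W → L
(7,0): only reaches (4,0)(W), which is W → L
(7,2): only reaches (4,2)(W), (7,1)(W), all W → L
(8,0): only reaches (5,0)(W), which is W → L
(8,2): only reaches (5,2)(W), (8,1)(W), all W → L
Every other cell has at least one move into one of the L cells above, so it is W.
(8,4): the move to (8,0) reaches an L cell, so W
(5,3): one of the L cells justified above, so L

(8,4): W, (5,3): L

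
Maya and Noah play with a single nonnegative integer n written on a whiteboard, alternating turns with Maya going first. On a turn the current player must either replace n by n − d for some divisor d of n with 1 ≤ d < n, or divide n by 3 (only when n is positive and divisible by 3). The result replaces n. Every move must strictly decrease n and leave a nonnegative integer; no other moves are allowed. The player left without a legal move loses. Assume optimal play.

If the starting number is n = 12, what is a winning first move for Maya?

Move to 4.

Label each position W (a win for the player to move) or L (a loss). A position with no legal move is L; any other position is W exactly when some move reaches an L, and L when every move reaches a W.
n=0: no move → L
n=1: no move → L
n=2: reaches L-position 1 → W
n=3: reaches L-position 1 → W
n=4: only reaches 2(W), 3(W), all W → L
n=5: reaches L-position 4 → W
n=6: reaches L-position 4 → W
n=7: only reaches 6(W), which is W → L
n=8: reaches L-position 4 → W
n=9: only reaches 3(W), 6(W), 8(W), all W → L
n=10: reaches L-position 9 → W
n=11: only reaches 10(W), which is W → L
n=12: reaches L-position 4 → W
From 12, the L positions reachable in one move are: 4, 9, 11. Any move reaching one of these is winning.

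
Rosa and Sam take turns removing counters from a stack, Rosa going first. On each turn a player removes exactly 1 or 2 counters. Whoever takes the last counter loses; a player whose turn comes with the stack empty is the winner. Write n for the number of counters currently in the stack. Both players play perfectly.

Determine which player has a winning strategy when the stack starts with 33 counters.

Label each position W (a win for the player to move) or L (a loss). A position with no legal move is W; any other position is W exactly when some move reaches an L, and L when every move reaches a W.
n=0: no move; the opponent has just taken the last counter and therefore loses → W
n=1: only reaches 0(W), which is W → L
n=2: reaches L-position 1 → W
n=3: reaches L-position 1 → W
n=4: only reaches 3(W), 2(W), all W → L
n=5: reaches L-position 4 → W
n=6: reaches L-position 4 → W
n=7: only reaches 6(W), 5(W), all W → L
n=8: reaches L-position 7 → W
n=9: reaches L-position 7 → W
n=10: only reaches 9(W), 8(W), all W → L
n=11: reaches L-position 10 → W
n=12: reaches L-position 10 → W
n=13: only reaches 12(W), 11(W), all W → L
n=14: reaches L-position 13 → W
n=15: reaches L-position 13 → W
n=16: only reaches 15(W), 14(W), all W → L
n=17: reaches L-position 16 → W
n=18: reaches L-position 16 → W
n=19: only reaches 18(W), 17(W), all W → L
n=20: reaches L-position 19 → W
n=21: reaches L-position 19 → W
n=22: only reaches 21(W), 20(W), all W → L
n=23: reaches L-position 22 → W
n=24: reaches L-position 22 → W
n=25: only reaches 24(W), 23(W), all W → L
n=26: reaches L-position 25 → W
n=27: reaches L-position 25 → W
n=28: only reaches 27(W), 26(W), all W → L
n=29: reaches L-position 28 → W
n=30: reaches L-position 28 → W
n=31: only reaches 30(W), 29(W), all W → L
n=32: reaches L-position 31 → W
n=33: reaches L-position 31 → W
The starting position 33 is W: Rosa should remove 2, leaving 31, handing over an L position.

Rosa wins.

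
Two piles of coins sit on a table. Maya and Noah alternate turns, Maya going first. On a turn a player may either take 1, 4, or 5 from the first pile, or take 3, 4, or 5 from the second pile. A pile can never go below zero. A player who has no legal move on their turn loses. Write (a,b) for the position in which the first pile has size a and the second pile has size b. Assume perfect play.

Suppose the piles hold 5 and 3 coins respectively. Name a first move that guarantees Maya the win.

Use the standard recursion: the mover loses at a terminal position; elsewhere, the mover wins exactly when some move hands the opponent an L position.
No move ever increases a pile, so every position that can arise here has a ≤ 5 and b ≤ 3; it is enough to label the cells with 0 ≤ a ≤ 5 and 0 ≤ b ≤ 3.
Every move lowers a or b (never raises either), so fill the grid row by row in increasing a, and left to right within a row: each cell's successors are then already labelled.
      b=0  b=1  b=2  b=3
a=0:    L    L    L    W
a=1:    W    W    W    L
a=2:    L    L    L    W
a=3:    W    W    W    L
a=4:    W    W    W    W
a=5:    W    W    W    W
Cells with no legal move (terminal, hence L): (0,0), (0,1), (0,2).
The remaining L cells, each justified by listing all of its moves:
(1,3): only reaches (0,3)(W), (1,0)(W), all W → L
(2,0): only reaches (1,0)(W), which is W → L
(2,1): only reaches (1,1)(W), which is W → L
(2,2): only reaches (1,2)(W), which is W → L
(3,3): only reaches (2,3)(W), (3,0)(W), all W → L
Every other cell has at least one move into one of the L cells above, so it is W.
From (5,3), the L positions reachable in one move are: (1,3).

Move to (1,3).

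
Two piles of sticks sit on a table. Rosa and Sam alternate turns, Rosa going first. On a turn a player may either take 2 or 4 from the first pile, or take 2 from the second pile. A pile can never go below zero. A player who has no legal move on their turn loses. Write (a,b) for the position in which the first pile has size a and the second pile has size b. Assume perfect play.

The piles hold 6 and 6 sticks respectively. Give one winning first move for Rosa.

Label each position W (a win for the player to move) or L (a loss). A position with no legal move is L; any other position is W exactly when some move reaches an L, and L when every move reaches a W.
No move ever increases a pile, so every position that can arise here has a ≤ 6 and b ≤ 6; it is enough to label the cells with 0 ≤ a ≤ 6 and 0 ≤ b ≤ 6.
Every move lowers a or b (never raises either), so fill the grid row by row in increasing a, and left to right within a row: each cell's successors are then already labelled.
      b=0  b=1  b=2  b=3  b=4  b=5  b=6
a=0:    L    L    W    W    L    L    W
a=1:    L    L    W    W    L    L    W
a=2:    W    W    L    L    W    W    L
a=3:    W    W    L    L    W    W    L
a=4:    W    W    W    W    W    W    W
a=5:    W    W    W    W    W    W    W
a=6:    L    L    W    W    L    L    W
Cells with no legal move (terminal, hence L): (0,0), (0,1), (1,0), (1,1).
The remaining L cells, each justified by listing all of its moves:
(0,4): the only move is to (0,2)(W), a W ⇒ L
(0,5): the only move is to (0,3)(W), a W ⇒ L
(1,4): the only move is to (1,2)(W), a W ⇒ L
(1,5): the only move is to (1,3)(W), a W ⇒ L
(2,2): moves to (0,2)(W), (2,0)(W); every one is W ⇒ L
(2,3): moves to (0,3)(W), (2,1)(W); every one is W ⇒ L
(2,6): moves to (0,6)(W), (2,4)(W); every one is W ⇒ L
(3,2): moves to (1,2)(W), (3,0)(W); every one is W ⇒ L
(3,3): moves to (1,3)(W), (3,1)(W); every one is W ⇒ L
(3,6): moves to (1,6)(W), (3,4)(W); every one is W ⇒ L
(6,0): moves to (4,0)(W), (2,0)(W); every one is W ⇒ L
(6,1): moves to (4,1)(W), (2,1)(W); every one is W ⇒ L
(6,4): moves to (4,4)(W), (2,4)(W), (6,2)(W); every one is W ⇒ L
(6,5): moves to (4,5)(W), (2,5)(W), (6,3)(W); every one is W ⇒ L
Every other cell has at least one move into one of the L cells above, so it is W.
From (6,6), the L positions reachable in one move are: (2,6), (6,4). Any move reaching one of these is winning.

Move to (2,6).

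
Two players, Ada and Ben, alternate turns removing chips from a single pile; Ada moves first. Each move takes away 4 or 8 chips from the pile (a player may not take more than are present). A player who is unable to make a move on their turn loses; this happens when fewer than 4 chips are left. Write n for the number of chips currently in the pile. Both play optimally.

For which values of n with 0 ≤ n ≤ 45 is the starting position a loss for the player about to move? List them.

Classify positions by backward induction: terminal positions (no move available) are L. From any other position, the mover wins iff some move reaches an L.
n=0: no move → L
n=1: no move → L
n=2: no move → L
n=3: no move → L
n=4: reaches L-position 0 → W
n=5: reaches L-position 1 → W
n=6: reaches L-position 2 → W
n=7: reaches L-position 3 → W
n=8: reaches L-position 0 → W
n=9: reaches L-position 1 → W
n=10: reaches L-position 2 → W
n=11: reaches L-position 3 → W
n=12: only reaches 8(W), 4(W), all W → L
n=13: only reaches 9(W), 5(W), all W → L
n=14: only reaches 10(W), 6(W), all W → L
n=15: only reaches 11(W), 7(W), all W → L
n=16: reaches L-position 12 → W
n=17: reaches L-position 13 → W
n=18: reaches L-position 14 → W
n=19: reaches L-position 15 → W
n=20: reaches L-position 12 → W
n=21: reaches L-position 13 → W
n=22: reaches L-position 14 → W
n=23: reaches L-position 15 → W
n=24: only reaches 20(W), 16(W), all W → L
n=25: only reaches 21(W), 17(W), all W → L
n=26: only reaches 22(W), 18(W), all W → L
n=27: only reaches 23(W), 19(W), all W → L
n=28: reaches L-position 24 → W
n=29: reaches L-position 25 → W
n=30: reaches L-position 26 → W
n=31: reaches L-position 27 → W
n=32: reaches L-position 24 → W
n=33: reaches L-position 25 → W
n=34: reaches L-position 26 → W
n=35: reaches L-position 27 → W
n=36: only reaches 32(W), 28(W), all W → L
n=37: only reaches 33(W), 29(W), all W → L
n=38: only reaches 34(W), 30(W), all W → L
n=39: only reaches 35(W), 31(W), all W → L
n=40: reaches L-position 36 → W
n=41: reaches L-position 37 → W
n=42: reaches L-position 38 → W
n=43: reaches L-position 39 → W
n=44: reaches L-position 36 → W
n=45: reaches L-position 37 → W
Reading off the rows marked L gives the requested list; there are 16 such values of n.

0, 1, 2, 3, 12, 13, 14, 15, 24, 25, 26, 27, 36, 37, 38, 39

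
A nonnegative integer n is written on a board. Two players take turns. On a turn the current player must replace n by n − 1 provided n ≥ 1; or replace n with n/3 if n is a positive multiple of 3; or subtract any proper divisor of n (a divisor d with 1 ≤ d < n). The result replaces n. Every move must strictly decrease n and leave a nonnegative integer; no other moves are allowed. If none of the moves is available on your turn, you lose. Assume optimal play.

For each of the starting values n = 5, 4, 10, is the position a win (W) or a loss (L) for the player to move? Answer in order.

5: L, 4: W, 10: W

Compute win/loss labels from the base case upward. A position with no move is L. Any other position is W if it can reach an L in one move, else L.
n=0: no move → L
n=1: reaches L-position 0 → W
n=2: only reaches 1(W), which is W → L
n=3: reaches L-position 2 → W
n=4: reaches L-position 2 → W
n=5: only reaches 4(W), which is W → L
n=6: reaches L-position 2 → W
n=7: only reaches 6(W), which is W → L
n=8: reaches L-position 7 → W
n=9: only reaches 3(W), 6(W), 8(W), all W → L
n=10: reaches L-position 5 → W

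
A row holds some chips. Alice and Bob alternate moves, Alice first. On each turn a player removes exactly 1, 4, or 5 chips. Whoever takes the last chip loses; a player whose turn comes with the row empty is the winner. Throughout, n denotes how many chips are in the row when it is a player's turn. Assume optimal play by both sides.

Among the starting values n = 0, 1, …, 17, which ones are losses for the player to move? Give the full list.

Build the W/L table. Terminal = W. A non-terminal position is W if it has a move to some L; otherwise it is L.
n=0: no move; the opponent has just taken the last chip and therefore loses → W
n=1: the only move is to 0(W), a W ⇒ L
n=2: can move to 1, which is L ⇒ W
n=3: the only move is to 2(W), a W ⇒ L
n=4: can move to 3, which is L ⇒ W
n=5: can move to 1, which is L ⇒ W
n=6: can move to 1, which is L ⇒ W
n=7: can move to 3, which is L ⇒ W
n=8: can move to 3, which is L ⇒ W
n=9: moves to 8(W), 5(W), 4(W); every one is W ⇒ L
n=10: can move to 9, which is L ⇒ W
n=11: moves to 10(W), 7(W), 6(W); every one is W ⇒ L
n=12: can move to 11, which is L ⇒ W
n=13: can move to 9, which is L ⇒ W
n=14: can move to 9, which is L ⇒ W
n=15: can move to 11, which is L ⇒ W
n=16: can move to 11, which is L ⇒ W
n=17: moves to 16(W), 13(W), 12(W); every one is W ⇒ L
The losing starting values of n are exactly the entries labelled L in this table (5 of them).

1, 3, 9, 11, 17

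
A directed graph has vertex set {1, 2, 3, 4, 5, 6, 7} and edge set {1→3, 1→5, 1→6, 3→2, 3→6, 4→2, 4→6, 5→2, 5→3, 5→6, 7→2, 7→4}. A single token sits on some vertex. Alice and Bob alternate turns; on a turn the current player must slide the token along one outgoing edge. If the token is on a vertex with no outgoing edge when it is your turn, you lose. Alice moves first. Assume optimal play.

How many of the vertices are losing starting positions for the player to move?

2

Work bottom-up. With no move the player to move loses. Otherwise the position is W if at least one move leads to an L position for the opponent, and L if every move leads to a W.
Every edge goes from a vertex to one that appears earlier in the order 6, 2, 3, 5, 4, 1, 7, so processing vertices in that order labels each vertex after all of its successors.
6: no outgoing edge → L
2: no outgoing edge → L
3: reaches L-position 2 → W
5: reaches L-position 2 → W
4: reaches L-position 2 → W
1: reaches L-position 6 → W
7: reaches L-position 2 → W
The L vertices are 2, 6; that is 2 in all.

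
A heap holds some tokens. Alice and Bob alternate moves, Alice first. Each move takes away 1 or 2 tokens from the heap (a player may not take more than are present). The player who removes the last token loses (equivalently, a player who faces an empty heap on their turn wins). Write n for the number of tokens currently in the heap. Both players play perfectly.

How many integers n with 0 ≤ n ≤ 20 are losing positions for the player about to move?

7

Work bottom-up. With no move the player to move wins. Otherwise the position is W if at least one move leads to an L position for the opponent, and L if every move leads to a W.
n=0: no move; the opponent has just taken the last token and therefore loses → W
n=1: the only move is to 0(W), a W ⇒ L
n=2: can move to 1, which is L ⇒ W
n=3: can move to 1, which is L ⇒ W
n=4: moves to 3(W), 2(W); every one is W ⇒ L
n=5: can move to 4, which is L ⇒ W
n=6: can move to 4, which is L ⇒ W
n=7: moves to 6(W), 5(W); every one is W ⇒ L
n=8: can move to 7, which is L ⇒ W
n=9: can move to 7, which is L ⇒ W
n=10: moves to 9(W), 8(W); every one is W ⇒ L
n=11: can move to 10, which is L ⇒ W
n=12: can move to 10, which is L ⇒ W
n=13: moves to 12(W), 11(W); every one is W ⇒ L
n=14: can move to 13, which is L ⇒ W
n=15: can move to 13, which is L ⇒ W
n=16: moves to 15(W), 14(W); every one is W ⇒ L
n=17: can move to 16, which is L ⇒ W
n=18: can move to 16, which is L ⇒ W
n=19: moves to 18(W), 17(W); every one is W ⇒ L
n=20: can move to 19, which is L ⇒ W
L entries with 0 ≤ n ≤ 20: n = 1, 4, 7, 10, 13, 16, 19; that makes 7.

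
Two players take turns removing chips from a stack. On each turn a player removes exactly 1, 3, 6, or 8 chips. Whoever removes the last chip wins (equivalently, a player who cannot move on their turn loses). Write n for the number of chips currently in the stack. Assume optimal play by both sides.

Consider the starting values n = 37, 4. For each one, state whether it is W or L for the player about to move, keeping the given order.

37: W, 4: L

Compute win/loss labels from the base case upward. A position with no move is L. Any other position is W if it can reach an L in one move, else L.
n=0: no move → L
n=1: →0(L), so W
n=2: →1(W) only, which is W, so L
n=3: →2(L), so W
n=4: →3(W), 1(W) — all W, so L
n=5: →4(L), so W
n=6: →0(L), so W
n=7: →4(L), so W
n=8: →2(L), so W
n=9: →8(W), 6(W), 3(W), 1(W) — all W, so L
n=10: →9(L), so W
n=11: →10(W), 8(W), 5(W), 3(W) — all W, so L
n=12: →11(L), so W
n=13: →12(W), 10(W), 7(W), 5(W) — all W, so L
n=14: →13(L), so W
n=15: →9(L), so W
n=16: →13(L), so W
n=17: →11(L), so W
n=18: →17(W), 15(W), 12(W), 10(W) — all W, so L
n=19: →18(L), so W
n=20: →19(W), 17(W), 14(W), 12(W) — all W, so L
n=21: →20(L), so W
n=22: →21(W), 19(W), 16(W), 14(W) — all W, so L
n=23: →22(L), so W
n=24: →18(L), so W
n=25: →22(L), so W
n=26: →20(L), so W
n=27: →26(W), 24(W), 21(W), 19(W) — all W, so L
n=28: →27(L), so W
n=29: →28(W), 26(W), 23(W), 21(W) — all W, so L
n=30: →29(L), so W
n=31: →30(W), 28(W), 25(W), 23(W) — all W, so L
n=32: →31(L), so W
n=33: →27(L), so W
n=34: →31(L), so W
n=35: →29(L), so W
n=36: →35(W), 33(W), 30(W), 28(W) — all W, so L
n=37: →36(L), so W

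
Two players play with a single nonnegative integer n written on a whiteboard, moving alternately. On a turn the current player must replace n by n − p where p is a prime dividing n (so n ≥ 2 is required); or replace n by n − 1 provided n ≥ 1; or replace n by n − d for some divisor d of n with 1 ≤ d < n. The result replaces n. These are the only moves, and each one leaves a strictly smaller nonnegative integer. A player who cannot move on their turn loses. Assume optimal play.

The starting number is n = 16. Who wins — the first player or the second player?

The first player wins.

Classify positions by backward induction: terminal positions (no move available) are L. From any other position, the mover wins iff some move reaches an L.
n=0: no move → L
n=1: W (go to 0, an L position)
n=2: W (go to 0, an L position)
n=3: W (go to 0, an L position)
n=4: L (options 2(W), 3(W) are all W)
n=5: W (go to 0, an L position)
n=6: W (go to 4, an L position)
n=7: W (go to 0, an L position)
n=8: W (go to 4, an L position)
n=9: L (options 6(W), 8(W) are all W)
n=10: W (go to 9, an L position)
n=11: W (go to 0, an L position)
n=12: W (go to 9, an L position)
n=13: W (go to 0, an L position)
n=14: L (options 7(W), 12(W), 13(W) are all W)
n=15: W (go to 14, an L position)
n=16: W (go to 14, an L position)
From 16 the player to move can move to 14, reaching an L position.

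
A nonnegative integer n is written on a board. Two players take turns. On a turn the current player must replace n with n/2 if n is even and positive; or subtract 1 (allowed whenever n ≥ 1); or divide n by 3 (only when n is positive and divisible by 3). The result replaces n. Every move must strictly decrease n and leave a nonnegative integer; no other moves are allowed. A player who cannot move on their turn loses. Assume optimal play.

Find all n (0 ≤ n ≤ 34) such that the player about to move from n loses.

0, 2, 5, 7, 9, 11, 13, 16, 19, 23, 25, 28, 30, 34

Positions with no move are L. A position that does have a move is losing for the player to move precisely when every available move leads to a winning position for the opponent. Fill in the labels:
n=0: no move → L
n=1: →0(L), so W
n=2: →1(W) only, which is W, so L
n=3: →2(L), so W
n=4: →2(L), so W
n=5: →4(W) only, which is W, so L
n=6: →2(L), so W
n=7: →6(W) only, which is W, so L
n=8: →7(L), so W
n=9: →3(W), 8(W) — all W, so L
n=10: →5(L), so W
n=11: →10(W) only, which is W, so L
n=12: →11(L), so W
n=13: →12(W) only, which is W, so L
n=14: →7(L), so W
n=15: →5(L), so W
n=16: →8(W), 15(W) — all W, so L
n=17: →16(L), so W
n=18: →9(L), so W
n=19: →18(W) only, which is W, so L
n=20: →19(L), so W
n=21: →7(L), so W
n=22: →11(L), so W
n=23: →22(W) only, which is W, so L
n=24: →23(L), so W
n=25: →24(W) only, which is W, so L
n=26: →13(L), so W
n=27: →9(L), so W
n=28: →14(W), 27(W) — all W, so L
n=29: →28(L), so W
n=30: →10(W), 15(W), 29(W) — all W, so L
n=31: →30(L), so W
n=32: →16(L), so W
n=33: →11(L), so W
n=34: →17(W), 33(W) — all W, so L
Reading off the rows marked L gives the requested list; there are 14 such values of n.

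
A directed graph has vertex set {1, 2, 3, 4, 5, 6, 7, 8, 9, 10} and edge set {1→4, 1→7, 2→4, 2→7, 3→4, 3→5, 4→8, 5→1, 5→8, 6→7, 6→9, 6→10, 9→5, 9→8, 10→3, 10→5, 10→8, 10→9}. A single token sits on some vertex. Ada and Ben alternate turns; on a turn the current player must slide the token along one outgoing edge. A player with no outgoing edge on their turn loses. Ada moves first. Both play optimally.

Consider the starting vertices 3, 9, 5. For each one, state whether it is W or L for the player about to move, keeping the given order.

Label each position W (a win for the player to move) or L (a loss). A position with no legal move is L; any other position is W exactly when some move reaches an L, and L when every move reaches a W.
Every edge goes from a vertex to one that appears earlier in the order 7, 8, 4, 1, 5, 2, 9, 3, 10, 6, so processing vertices in that order labels each vertex after all of its successors.
7: no outgoing edge → L
8: no outgoing edge → L
4: reaches L-position 8 → W
1: reaches L-position 7 → W
5: reaches L-position 8 → W
2: reaches L-position 7 → W
9: reaches L-position 8 → W
3: only reaches 5(W), 4(W), all W → L
10: reaches L-position 3 → W
6: reaches L-position 7 → W

3: L, 9: W, 5: W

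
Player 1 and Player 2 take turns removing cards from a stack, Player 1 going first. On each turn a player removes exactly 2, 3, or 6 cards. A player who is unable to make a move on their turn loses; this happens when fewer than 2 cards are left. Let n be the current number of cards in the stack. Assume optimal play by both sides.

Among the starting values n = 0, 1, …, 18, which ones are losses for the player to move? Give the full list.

0, 1, 5, 9, 10, 14, 18

Positions with no move are L. A position that does have a move is losing for the player to move precisely when every available move leads to a winning position for the opponent. Fill in the labels:
n=0: no move → L
n=1: no move → L
n=2: reaches L-position 0 → W
n=3: reaches L-position 1 → W
n=4: reaches L-position 1 → W
n=5: only reaches 3(W), 2(W), all W → L
n=6: reaches L-position 0 → W
n=7: reaches L-position 5 → W
n=8: reaches L-position 5 → W
n=9: only reaches 7(W), 6(W), 3(W), all W → L
n=10: only reaches 8(W), 7(W), 4(W), all W → L
n=11: reaches L-position 9 → W
n=12: reaches L-position 10 → W
n=13: reaches L-position 10 → W
n=14: only reaches 12(W), 11(W), 8(W), all W → L
n=15: reaches L-position 9 → W
n=16: reaches L-position 14 → W
n=17: reaches L-position 14 → W
n=18: only reaches 16(W), 15(W), 12(W), all W → L
The losing starting values of n are exactly the entries labelled L in this table (7 of them).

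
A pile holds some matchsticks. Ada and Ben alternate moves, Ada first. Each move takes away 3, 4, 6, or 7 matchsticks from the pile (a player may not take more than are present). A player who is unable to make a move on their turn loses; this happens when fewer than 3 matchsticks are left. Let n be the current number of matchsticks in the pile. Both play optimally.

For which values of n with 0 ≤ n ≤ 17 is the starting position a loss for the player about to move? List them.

0, 1, 2, 10, 11, 12

Label each position W (a win for the player to move) or L (a loss). A position with no legal move is L; any other position is W exactly when some move reaches an L, and L when every move reaches a W.
n=0: no move → L
n=1: no move → L
n=2: no move → L
n=3: →0(L), so W
n=4: →1(L), so W
n=5: →2(L), so W
n=6: →2(L), so W
n=7: →1(L), so W
n=8: →2(L), so W
n=9: →2(L), so W
n=10: →7(W), 6(W), 4(W), 3(W) — all W, so L
n=11: →8(W), 7(W), 5(W), 4(W) — all W, so L
n=12: →9(W), 8(W), 6(W), 5(W) — all W, so L
n=13: →10(L), so W
n=14: →11(L), so W
n=15: →12(L), so W
n=16: →12(L), so W
n=17: →11(L), so W
Reading off the rows marked L gives the requested list; there are 6 such values of n.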